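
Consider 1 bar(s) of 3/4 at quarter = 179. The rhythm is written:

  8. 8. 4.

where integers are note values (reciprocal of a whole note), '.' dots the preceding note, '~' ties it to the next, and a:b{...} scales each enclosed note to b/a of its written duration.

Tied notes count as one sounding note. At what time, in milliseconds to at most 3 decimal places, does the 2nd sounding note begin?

1. 0.0ms @ 0 + 251.397ms (3/4)
2. 251.397ms @ 3/4 + 251.397ms (3/4)
3. 502.793ms @ 3/2 + 502.793ms (3/2)

note 2 onset = 3/4b = 251.397ms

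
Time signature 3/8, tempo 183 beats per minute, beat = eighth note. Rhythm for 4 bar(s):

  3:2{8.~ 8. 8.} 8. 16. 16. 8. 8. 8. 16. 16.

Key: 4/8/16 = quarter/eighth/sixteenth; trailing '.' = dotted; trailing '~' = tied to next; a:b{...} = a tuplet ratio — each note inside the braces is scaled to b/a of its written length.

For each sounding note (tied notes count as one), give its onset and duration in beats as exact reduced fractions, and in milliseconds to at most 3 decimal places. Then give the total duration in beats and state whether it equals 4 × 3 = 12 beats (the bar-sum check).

1) 0.0ms=0b +655.738ms=2b
2) 655.738ms=2b +327.869ms=1b
3) 983.607ms=3b +491.803ms=3/2b
4) 1475.41ms=9/2b +245.902ms=3/4b
5) 1721.311ms=21/4b +245.902ms=3/4b
6) 1967.213ms=6b +491.803ms=3/2b
7) 2459.016ms=15/2b +491.803ms=3/2b
8) 2950.82ms=9b +491.803ms=3/2b
9) 3442.623ms=21/2b +245.902ms=3/4b
10) 3688.525ms=45/4b +245.902ms=3/4b
Σ=12b of 12 (183bpm 3/8) — PASS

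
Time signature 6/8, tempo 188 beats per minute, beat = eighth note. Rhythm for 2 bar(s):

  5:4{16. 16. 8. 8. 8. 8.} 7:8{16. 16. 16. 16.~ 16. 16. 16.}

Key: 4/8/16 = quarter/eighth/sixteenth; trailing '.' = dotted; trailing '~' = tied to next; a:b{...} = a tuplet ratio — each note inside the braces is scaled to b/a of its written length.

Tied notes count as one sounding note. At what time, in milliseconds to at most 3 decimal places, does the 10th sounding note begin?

note 10 onset = 60/7b = 2735.562ms

1. 0.0ms @ 0 + 191.489ms (3/5)
2. 191.489ms @ 3/5 + 191.489ms (3/5)
3. 382.979ms @ 6/5 + 382.979ms (6/5)
4. 765.957ms @ 12/5 + 382.979ms (6/5)
5. 1148.936ms @ 18/5 + 382.979ms (6/5)
6. 1531.915ms @ 24/5 + 382.979ms (6/5)
7. 1914.894ms @ 6 + 273.556ms (6/7)
8. 2188.45ms @ 48/7 + 273.556ms (6/7)
9. 2462.006ms @ 54/7 + 273.556ms (6/7)
10. 2735.562ms @ 60/7 + 547.112ms (12/7)
11. 3282.675ms @ 72/7 + 273.556ms (6/7)
12. 3556.231ms @ 78/7 + 273.556ms (6/7)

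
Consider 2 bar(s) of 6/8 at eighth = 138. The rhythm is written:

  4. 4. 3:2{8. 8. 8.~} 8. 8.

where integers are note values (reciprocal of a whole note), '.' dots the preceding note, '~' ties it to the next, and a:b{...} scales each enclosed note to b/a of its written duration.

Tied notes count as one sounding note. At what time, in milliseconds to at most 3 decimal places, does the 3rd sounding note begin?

1. 0.0ms @ 0 + 1304.348ms (3)
2. 1304.348ms @ 3 + 1304.348ms (3)
3. 2608.696ms @ 6 + 434.783ms (1)
4. 3043.478ms @ 7 + 434.783ms (1)
5. 3478.261ms @ 8 + 1086.957ms (5/2)
6. 4565.217ms @ 21/2 + 652.174ms (3/2)

note 3 onset = 6b = 2608.696ms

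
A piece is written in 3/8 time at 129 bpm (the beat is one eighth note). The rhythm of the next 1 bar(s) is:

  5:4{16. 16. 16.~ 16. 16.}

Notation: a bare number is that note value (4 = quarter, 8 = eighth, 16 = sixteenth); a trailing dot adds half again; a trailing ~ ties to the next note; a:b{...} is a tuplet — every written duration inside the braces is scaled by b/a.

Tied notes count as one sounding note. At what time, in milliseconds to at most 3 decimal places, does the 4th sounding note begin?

note 4 onset = 12/5b = 1116.279ms

1. 0.0ms @ 0 + 279.07ms (3/5)
2. 279.07ms @ 3/5 + 279.07ms (3/5)
3. 558.14ms @ 6/5 + 558.14ms (6/5)
4. 1116.279ms @ 12/5 + 279.07ms (3/5)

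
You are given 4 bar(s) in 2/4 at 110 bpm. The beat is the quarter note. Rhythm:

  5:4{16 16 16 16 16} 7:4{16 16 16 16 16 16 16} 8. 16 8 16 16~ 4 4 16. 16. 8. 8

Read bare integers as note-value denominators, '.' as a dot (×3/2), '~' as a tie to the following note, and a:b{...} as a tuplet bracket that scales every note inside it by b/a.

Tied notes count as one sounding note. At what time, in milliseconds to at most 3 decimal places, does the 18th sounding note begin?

1. 0.0ms @ 0 + 109.091ms (1/5)
2. 109.091ms @ 1/5 + 109.091ms (1/5)
3. 218.182ms @ 2/5 + 109.091ms (1/5)
4. 327.273ms @ 3/5 + 109.091ms (1/5)
5. 436.364ms @ 4/5 + 109.091ms (1/5)
6. 545.455ms @ 1 + 77.922ms (1/7)
7. 623.377ms @ 8/7 + 77.922ms (1/7)
8. 701.299ms @ 9/7 + 77.922ms (1/7)
9. 779.221ms @ 10/7 + 77.922ms (1/7)
10. 857.143ms @ 11/7 + 77.922ms (1/7)
11. 935.065ms @ 12/7 + 77.922ms (1/7)
12. 1012.987ms @ 13/7 + 77.922ms (1/7)
13. 1090.909ms @ 2 + 409.091ms (3/4)
14. 1500.0ms @ 11/4 + 136.364ms (1/4)
15. 1636.364ms @ 3 + 272.727ms (1/2)
16. 1909.091ms @ 7/2 + 136.364ms (1/4)
17. 2045.455ms @ 15/4 + 681.818ms (5/4)
18. 2727.273ms @ 5 + 545.455ms (1)
19. 3272.727ms @ 6 + 204.545ms (3/8)
20. 3477.273ms @ 51/8 + 204.545ms (3/8)
21. 3681.818ms @ 27/4 + 409.091ms (3/4)
22. 4090.909ms @ 15/2 + 272.727ms (1/2)

note 18 onset = 5b = 2727.273ms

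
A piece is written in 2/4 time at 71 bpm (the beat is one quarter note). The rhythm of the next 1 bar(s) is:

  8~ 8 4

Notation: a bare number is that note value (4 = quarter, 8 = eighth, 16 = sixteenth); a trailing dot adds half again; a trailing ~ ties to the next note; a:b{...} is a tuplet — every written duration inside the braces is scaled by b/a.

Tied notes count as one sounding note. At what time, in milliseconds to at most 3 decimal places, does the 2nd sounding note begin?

note 2 onset = 1b = 845.07ms

1. 0.0ms @ 0 + 845.07ms (1)
2. 845.07ms @ 1 + 845.07ms (1)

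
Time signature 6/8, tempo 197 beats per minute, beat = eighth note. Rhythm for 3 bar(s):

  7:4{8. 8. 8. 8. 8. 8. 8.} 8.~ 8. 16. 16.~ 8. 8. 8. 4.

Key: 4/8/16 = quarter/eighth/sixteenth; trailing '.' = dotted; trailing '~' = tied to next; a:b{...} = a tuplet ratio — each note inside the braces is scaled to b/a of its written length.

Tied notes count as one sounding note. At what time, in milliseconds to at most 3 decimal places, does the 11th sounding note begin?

note 11 onset = 12b = 3654.822ms

1. 0.0ms @ 0 + 261.059ms (6/7)
2. 261.059ms @ 6/7 + 261.059ms (6/7)
3. 522.117ms @ 12/7 + 261.059ms (6/7)
4. 783.176ms @ 18/7 + 261.059ms (6/7)
5. 1044.235ms @ 24/7 + 261.059ms (6/7)
6. 1305.294ms @ 30/7 + 261.059ms (6/7)
7. 1566.352ms @ 36/7 + 261.059ms (6/7)
8. 1827.411ms @ 6 + 913.706ms (3)
9. 2741.117ms @ 9 + 228.426ms (3/4)
10. 2969.543ms @ 39/4 + 685.279ms (9/4)
11. 3654.822ms @ 12 + 456.853ms (3/2)
12. 4111.675ms @ 27/2 + 456.853ms (3/2)
13. 4568.528ms @ 15 + 913.706ms (3)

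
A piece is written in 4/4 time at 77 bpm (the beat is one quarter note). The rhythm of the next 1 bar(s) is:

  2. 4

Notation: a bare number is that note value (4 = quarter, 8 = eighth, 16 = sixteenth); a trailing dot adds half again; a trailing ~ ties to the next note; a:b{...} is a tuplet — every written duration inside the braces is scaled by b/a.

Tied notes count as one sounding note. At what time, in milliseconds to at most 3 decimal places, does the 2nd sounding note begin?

1. 0.0ms @ 0 + 2337.662ms (3)
2. 2337.662ms @ 3 + 779.221ms (1)

note 2 onset = 3b = 2337.662ms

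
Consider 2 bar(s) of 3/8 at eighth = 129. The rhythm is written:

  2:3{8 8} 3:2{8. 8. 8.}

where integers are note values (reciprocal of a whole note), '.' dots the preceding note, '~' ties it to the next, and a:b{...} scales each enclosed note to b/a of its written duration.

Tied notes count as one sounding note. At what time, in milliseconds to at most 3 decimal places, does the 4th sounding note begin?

1. 0.0ms @ 0 + 697.674ms (3/2)
2. 697.674ms @ 3/2 + 697.674ms (3/2)
3. 1395.349ms @ 3 + 465.116ms (1)
4. 1860.465ms @ 4 + 465.116ms (1)
5. 2325.581ms @ 5 + 465.116ms (1)

note 4 onset = 4b = 1860.465ms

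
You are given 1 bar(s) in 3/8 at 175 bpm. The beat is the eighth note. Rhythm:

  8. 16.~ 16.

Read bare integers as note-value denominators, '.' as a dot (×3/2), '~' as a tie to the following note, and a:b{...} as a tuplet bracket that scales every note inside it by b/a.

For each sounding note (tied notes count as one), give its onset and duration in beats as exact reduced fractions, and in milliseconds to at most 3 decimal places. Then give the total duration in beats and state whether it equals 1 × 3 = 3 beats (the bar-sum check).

1) 0.0ms=0b +514.286ms=3/2b
2) 514.286ms=3/2b +514.286ms=3/2b
Σ=3b of 3 (175bpm 3/8) — PASS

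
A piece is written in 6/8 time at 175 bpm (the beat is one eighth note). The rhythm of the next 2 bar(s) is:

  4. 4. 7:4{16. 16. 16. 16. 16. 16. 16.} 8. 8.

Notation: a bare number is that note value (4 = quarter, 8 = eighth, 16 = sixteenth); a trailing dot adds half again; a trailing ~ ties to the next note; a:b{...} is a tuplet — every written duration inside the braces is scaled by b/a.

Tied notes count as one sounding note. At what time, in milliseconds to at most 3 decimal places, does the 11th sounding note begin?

1. 0.0ms @ 0 + 1028.571ms (3)
2. 1028.571ms @ 3 + 1028.571ms (3)
3. 2057.143ms @ 6 + 146.939ms (3/7)
4. 2204.082ms @ 45/7 + 146.939ms (3/7)
5. 2351.02ms @ 48/7 + 146.939ms (3/7)
6. 2497.959ms @ 51/7 + 146.939ms (3/7)
7. 2644.898ms @ 54/7 + 146.939ms (3/7)
8. 2791.837ms @ 57/7 + 146.939ms (3/7)
9. 2938.776ms @ 60/7 + 146.939ms (3/7)
10. 3085.714ms @ 9 + 514.286ms (3/2)
11. 3600.0ms @ 21/2 + 514.286ms (3/2)

note 11 onset = 21/2b = 3600.0ms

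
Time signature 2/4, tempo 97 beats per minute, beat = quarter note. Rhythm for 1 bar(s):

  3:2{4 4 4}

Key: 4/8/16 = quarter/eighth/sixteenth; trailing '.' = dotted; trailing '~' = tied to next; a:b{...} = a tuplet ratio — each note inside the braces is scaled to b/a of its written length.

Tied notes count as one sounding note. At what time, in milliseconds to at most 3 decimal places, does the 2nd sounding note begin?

note 2 onset = 2/3b = 412.371ms

1. 0.0ms @ 0 + 412.371ms (2/3)
2. 412.371ms @ 2/3 + 412.371ms (2/3)
3. 824.742ms @ 4/3 + 412.371ms (2/3)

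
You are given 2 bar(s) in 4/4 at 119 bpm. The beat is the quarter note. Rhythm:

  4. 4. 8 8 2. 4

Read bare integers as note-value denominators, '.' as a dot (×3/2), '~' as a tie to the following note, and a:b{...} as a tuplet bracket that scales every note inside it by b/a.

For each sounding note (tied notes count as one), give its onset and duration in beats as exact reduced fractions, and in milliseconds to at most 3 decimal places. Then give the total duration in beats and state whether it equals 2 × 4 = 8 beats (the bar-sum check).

1) 0.0ms=0b +756.303ms=3/2b
2) 756.303ms=3/2b +756.303ms=3/2b
3) 1512.605ms=3b +252.101ms=1/2b
4) 1764.706ms=7/2b +252.101ms=1/2b
5) 2016.807ms=4b +1512.605ms=3b
6) 3529.412ms=7b +504.202ms=1b
Σ=8b of 8 (119bpm 4/4) — PASS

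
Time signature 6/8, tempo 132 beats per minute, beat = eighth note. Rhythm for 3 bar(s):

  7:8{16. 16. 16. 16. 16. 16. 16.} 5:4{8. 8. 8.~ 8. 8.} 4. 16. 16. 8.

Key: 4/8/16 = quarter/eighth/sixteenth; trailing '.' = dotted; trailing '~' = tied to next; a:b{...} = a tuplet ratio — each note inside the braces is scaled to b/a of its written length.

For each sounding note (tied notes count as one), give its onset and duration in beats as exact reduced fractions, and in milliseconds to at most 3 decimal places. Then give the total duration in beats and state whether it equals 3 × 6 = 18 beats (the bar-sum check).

1) 0.0ms=0b +389.61ms=6/7b
2) 389.61ms=6/7b +389.61ms=6/7b
3) 779.221ms=12/7b +389.61ms=6/7b
4) 1168.831ms=18/7b +389.61ms=6/7b
5) 1558.442ms=24/7b +389.61ms=6/7b
6) 1948.052ms=30/7b +389.61ms=6/7b
7) 2337.662ms=36/7b +389.61ms=6/7b
8) 2727.273ms=6b +545.455ms=6/5b
9) 3272.727ms=36/5b +545.455ms=6/5b
10) 3818.182ms=42/5b +1090.909ms=12/5b
11) 4909.091ms=54/5b +545.455ms=6/5b
12) 5454.545ms=12b +1363.636ms=3b
13) 6818.182ms=15b +340.909ms=3/4b
14) 7159.091ms=63/4b +340.909ms=3/4b
15) 7500.0ms=33/2b +681.818ms=3/2b
Σ=18b of 18 (132bpm 6/8) — PASS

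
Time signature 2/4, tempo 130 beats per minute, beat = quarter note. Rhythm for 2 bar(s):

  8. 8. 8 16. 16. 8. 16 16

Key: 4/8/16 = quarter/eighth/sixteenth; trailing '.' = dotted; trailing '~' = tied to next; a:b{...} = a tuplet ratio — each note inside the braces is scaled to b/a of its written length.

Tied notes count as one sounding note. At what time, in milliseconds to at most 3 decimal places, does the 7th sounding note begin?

note 7 onset = 7/2b = 1615.385ms

1. 0.0ms @ 0 + 346.154ms (3/4)
2. 346.154ms @ 3/4 + 346.154ms (3/4)
3. 692.308ms @ 3/2 + 230.769ms (1/2)
4. 923.077ms @ 2 + 173.077ms (3/8)
5. 1096.154ms @ 19/8 + 173.077ms (3/8)
6. 1269.231ms @ 11/4 + 346.154ms (3/4)
7. 1615.385ms @ 7/2 + 115.385ms (1/4)
8. 1730.769ms @ 15/4 + 115.385ms (1/4)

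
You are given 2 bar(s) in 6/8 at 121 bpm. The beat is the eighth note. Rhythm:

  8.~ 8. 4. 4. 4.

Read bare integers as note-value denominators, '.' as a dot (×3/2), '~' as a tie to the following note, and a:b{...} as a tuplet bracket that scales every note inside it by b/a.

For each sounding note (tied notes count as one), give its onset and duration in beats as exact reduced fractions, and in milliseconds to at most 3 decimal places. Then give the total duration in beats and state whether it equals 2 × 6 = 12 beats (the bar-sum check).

1) 0.0ms=0b +1487.603ms=3b
2) 1487.603ms=3b +1487.603ms=3b
3) 2975.207ms=6b +1487.603ms=3b
4) 4462.81ms=9b +1487.603ms=3b
Σ=12b of 12 (121bpm 6/8) — PASS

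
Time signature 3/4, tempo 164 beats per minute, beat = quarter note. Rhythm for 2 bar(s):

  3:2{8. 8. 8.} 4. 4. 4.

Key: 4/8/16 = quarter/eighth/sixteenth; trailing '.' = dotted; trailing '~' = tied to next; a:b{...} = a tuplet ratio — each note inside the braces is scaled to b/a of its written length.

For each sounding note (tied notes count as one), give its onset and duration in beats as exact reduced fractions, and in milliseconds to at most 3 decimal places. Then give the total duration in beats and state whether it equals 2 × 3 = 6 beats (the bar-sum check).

1) 0.0ms=0b +182.927ms=1/2b
2) 182.927ms=1/2b +182.927ms=1/2b
3) 365.854ms=1b +182.927ms=1/2b
4) 548.78ms=3/2b +548.78ms=3/2b
5) 1097.561ms=3b +548.78ms=3/2b
6) 1646.341ms=9/2b +548.78ms=3/2b
Σ=6b of 6 (164bpm 3/4) — PASS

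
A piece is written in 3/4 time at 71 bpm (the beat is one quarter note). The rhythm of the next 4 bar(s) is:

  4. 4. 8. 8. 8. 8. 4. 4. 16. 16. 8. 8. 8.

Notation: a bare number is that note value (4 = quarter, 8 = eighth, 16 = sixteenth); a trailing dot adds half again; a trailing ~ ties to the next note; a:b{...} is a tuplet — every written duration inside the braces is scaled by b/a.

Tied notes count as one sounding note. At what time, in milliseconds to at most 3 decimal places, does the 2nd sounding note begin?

1. 0.0ms @ 0 + 1267.606ms (3/2)
2. 1267.606ms @ 3/2 + 1267.606ms (3/2)
3. 2535.211ms @ 3 + 633.803ms (3/4)
4. 3169.014ms @ 15/4 + 633.803ms (3/4)
5. 3802.817ms @ 9/2 + 633.803ms (3/4)
6. 4436.62ms @ 21/4 + 633.803ms (3/4)
7. 5070.423ms @ 6 + 1267.606ms (3/2)
8. 6338.028ms @ 15/2 + 1267.606ms (3/2)
9. 7605.634ms @ 9 + 316.901ms (3/8)
10. 7922.535ms @ 75/8 + 316.901ms (3/8)
11. 8239.437ms @ 39/4 + 633.803ms (3/4)
12. 8873.239ms @ 21/2 + 633.803ms (3/4)
13. 9507.042ms @ 45/4 + 633.803ms (3/4)

note 2 onset = 3/2b = 1267.606ms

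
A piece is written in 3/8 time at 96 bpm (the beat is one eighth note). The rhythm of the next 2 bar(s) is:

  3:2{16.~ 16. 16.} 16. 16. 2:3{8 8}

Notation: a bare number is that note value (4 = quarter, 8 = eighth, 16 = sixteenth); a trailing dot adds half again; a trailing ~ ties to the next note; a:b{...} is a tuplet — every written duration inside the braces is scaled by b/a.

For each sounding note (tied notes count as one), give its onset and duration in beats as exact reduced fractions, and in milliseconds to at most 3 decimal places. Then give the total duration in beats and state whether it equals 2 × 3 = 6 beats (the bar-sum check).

1) 0.0ms=0b +625.0ms=1b
2) 625.0ms=1b +312.5ms=1/2b
3) 937.5ms=3/2b +468.75ms=3/4b
4) 1406.25ms=9/4b +468.75ms=3/4b
5) 1875.0ms=3b +937.5ms=3/2b
6) 2812.5ms=9/2b +937.5ms=3/2b
Σ=6b of 6 (96bpm 3/8) — PASS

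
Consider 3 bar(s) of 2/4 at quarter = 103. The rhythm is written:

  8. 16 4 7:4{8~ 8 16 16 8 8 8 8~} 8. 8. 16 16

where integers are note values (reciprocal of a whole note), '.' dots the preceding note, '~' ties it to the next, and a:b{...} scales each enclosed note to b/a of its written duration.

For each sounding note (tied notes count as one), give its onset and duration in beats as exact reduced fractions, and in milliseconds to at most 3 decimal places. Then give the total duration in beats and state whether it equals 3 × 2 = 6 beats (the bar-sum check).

1) 0.0ms=0b +436.893ms=3/4b
2) 436.893ms=3/4b +145.631ms=1/4b
3) 582.524ms=1b +582.524ms=1b
4) 1165.049ms=2b +332.871ms=4/7b
5) 1497.92ms=18/7b +83.218ms=1/7b
6) 1581.137ms=19/7b +83.218ms=1/7b
7) 1664.355ms=20/7b +166.436ms=2/7b
8) 1830.791ms=22/7b +166.436ms=2/7b
9) 1997.226ms=24/7b +166.436ms=2/7b
10) 2163.662ms=26/7b +603.329ms=29/28b
11) 2766.99ms=19/4b +436.893ms=3/4b
12) 3203.883ms=11/2b +145.631ms=1/4b
13) 3349.515ms=23/4b +145.631ms=1/4b
Σ=6b of 6 (103bpm 2/4) — PASS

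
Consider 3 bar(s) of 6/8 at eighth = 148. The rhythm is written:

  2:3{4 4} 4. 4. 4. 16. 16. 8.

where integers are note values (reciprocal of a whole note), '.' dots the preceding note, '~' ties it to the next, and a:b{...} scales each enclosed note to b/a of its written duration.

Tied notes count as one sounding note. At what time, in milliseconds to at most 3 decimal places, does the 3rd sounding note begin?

1. 0.0ms @ 0 + 1216.216ms (3)
2. 1216.216ms @ 3 + 1216.216ms (3)
3. 2432.432ms @ 6 + 1216.216ms (3)
4. 3648.649ms @ 9 + 1216.216ms (3)
5. 4864.865ms @ 12 + 1216.216ms (3)
6. 6081.081ms @ 15 + 304.054ms (3/4)
7. 6385.135ms @ 63/4 + 304.054ms (3/4)
8. 6689.189ms @ 33/2 + 608.108ms (3/2)

note 3 onset = 6b = 2432.432ms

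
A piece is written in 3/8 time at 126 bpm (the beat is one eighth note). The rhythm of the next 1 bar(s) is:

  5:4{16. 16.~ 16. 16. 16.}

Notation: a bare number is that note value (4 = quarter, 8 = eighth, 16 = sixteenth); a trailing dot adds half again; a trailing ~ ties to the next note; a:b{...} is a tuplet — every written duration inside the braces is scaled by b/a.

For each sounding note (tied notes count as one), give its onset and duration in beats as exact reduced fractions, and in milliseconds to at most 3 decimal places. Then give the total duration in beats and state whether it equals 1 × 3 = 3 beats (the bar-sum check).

1) 0.0ms=0b +285.714ms=3/5b
2) 285.714ms=3/5b +571.429ms=6/5b
3) 857.143ms=9/5b +285.714ms=3/5b
4) 1142.857ms=12/5b +285.714ms=3/5b
Σ=3b of 3 (126bpm 3/8) — PASS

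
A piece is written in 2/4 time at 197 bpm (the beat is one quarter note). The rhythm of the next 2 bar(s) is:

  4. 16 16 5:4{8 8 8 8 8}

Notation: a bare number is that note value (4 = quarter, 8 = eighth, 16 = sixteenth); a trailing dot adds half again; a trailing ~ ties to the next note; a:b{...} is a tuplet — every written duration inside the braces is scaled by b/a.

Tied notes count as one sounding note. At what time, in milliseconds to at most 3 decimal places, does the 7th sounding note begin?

note 7 onset = 16/5b = 974.619ms

1. 0.0ms @ 0 + 456.853ms (3/2)
2. 456.853ms @ 3/2 + 76.142ms (1/4)
3. 532.995ms @ 7/4 + 76.142ms (1/4)
4. 609.137ms @ 2 + 121.827ms (2/5)
5. 730.964ms @ 12/5 + 121.827ms (2/5)
6. 852.792ms @ 14/5 + 121.827ms (2/5)
7. 974.619ms @ 16/5 + 121.827ms (2/5)
8. 1096.447ms @ 18/5 + 121.827ms (2/5)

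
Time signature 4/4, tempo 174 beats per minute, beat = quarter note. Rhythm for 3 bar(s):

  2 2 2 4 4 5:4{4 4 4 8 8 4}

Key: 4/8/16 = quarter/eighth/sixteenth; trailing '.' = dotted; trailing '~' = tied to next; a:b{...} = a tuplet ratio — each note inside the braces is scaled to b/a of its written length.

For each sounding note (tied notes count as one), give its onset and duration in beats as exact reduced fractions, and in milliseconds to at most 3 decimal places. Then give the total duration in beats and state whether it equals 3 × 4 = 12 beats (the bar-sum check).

1) 0.0ms=0b +689.655ms=2b
2) 689.655ms=2b +689.655ms=2b
3) 1379.31ms=4b +689.655ms=2b
4) 2068.966ms=6b +344.828ms=1b
5) 2413.793ms=7b +344.828ms=1b
6) 2758.621ms=8b +275.862ms=4/5b
7) 3034.483ms=44/5b +275.862ms=4/5b
8) 3310.345ms=48/5b +275.862ms=4/5b
9) 3586.207ms=52/5b +137.931ms=2/5b
10) 3724.138ms=54/5b +137.931ms=2/5b
11) 3862.069ms=56/5b +275.862ms=4/5b
Σ=12b of 12 (174bpm 4/4) — PASS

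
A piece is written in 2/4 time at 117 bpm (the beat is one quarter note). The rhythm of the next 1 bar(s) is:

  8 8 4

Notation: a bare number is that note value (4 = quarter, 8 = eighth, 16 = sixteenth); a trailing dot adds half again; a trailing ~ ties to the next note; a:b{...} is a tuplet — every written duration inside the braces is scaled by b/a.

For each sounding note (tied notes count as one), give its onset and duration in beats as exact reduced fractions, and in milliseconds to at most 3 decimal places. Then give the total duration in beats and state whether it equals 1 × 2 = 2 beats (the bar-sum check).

1) 0.0ms=0b +256.41ms=1/2b
2) 256.41ms=1/2b +256.41ms=1/2b
3) 512.821ms=1b +512.821ms=1b
Σ=2b of 2 (117bpm 2/4) — PASS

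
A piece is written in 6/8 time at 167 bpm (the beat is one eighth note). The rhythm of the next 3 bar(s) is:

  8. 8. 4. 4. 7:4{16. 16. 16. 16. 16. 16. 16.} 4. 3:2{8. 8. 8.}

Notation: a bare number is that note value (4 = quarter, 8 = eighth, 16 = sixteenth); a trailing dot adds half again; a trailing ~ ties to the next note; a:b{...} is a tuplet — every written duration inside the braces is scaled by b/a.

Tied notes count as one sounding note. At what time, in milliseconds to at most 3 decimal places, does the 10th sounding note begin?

1. 0.0ms @ 0 + 538.922ms (3/2)
2. 538.922ms @ 3/2 + 538.922ms (3/2)
3. 1077.844ms @ 3 + 1077.844ms (3)
4. 2155.689ms @ 6 + 1077.844ms (3)
5. 3233.533ms @ 9 + 153.978ms (3/7)
6. 3387.511ms @ 66/7 + 153.978ms (3/7)
7. 3541.488ms @ 69/7 + 153.978ms (3/7)
8. 3695.466ms @ 72/7 + 153.978ms (3/7)
9. 3849.444ms @ 75/7 + 153.978ms (3/7)
10. 4003.422ms @ 78/7 + 153.978ms (3/7)
11. 4157.399ms @ 81/7 + 153.978ms (3/7)
12. 4311.377ms @ 12 + 1077.844ms (3)
13. 5389.222ms @ 15 + 359.281ms (1)
14. 5748.503ms @ 16 + 359.281ms (1)
15. 6107.784ms @ 17 + 359.281ms (1)

note 10 onset = 78/7b = 4003.422ms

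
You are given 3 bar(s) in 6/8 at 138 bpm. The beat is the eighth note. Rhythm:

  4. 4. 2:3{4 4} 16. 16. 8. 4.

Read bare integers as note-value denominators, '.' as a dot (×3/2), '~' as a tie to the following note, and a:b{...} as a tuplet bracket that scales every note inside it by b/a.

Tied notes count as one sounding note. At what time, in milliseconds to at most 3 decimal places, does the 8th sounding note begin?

1. 0.0ms @ 0 + 1304.348ms (3)
2. 1304.348ms @ 3 + 1304.348ms (3)
3. 2608.696ms @ 6 + 1304.348ms (3)
4. 3913.043ms @ 9 + 1304.348ms (3)
5. 5217.391ms @ 12 + 326.087ms (3/4)
6. 5543.478ms @ 51/4 + 326.087ms (3/4)
7. 5869.565ms @ 27/2 + 652.174ms (3/2)
8. 6521.739ms @ 15 + 1304.348ms (3)

note 8 onset = 15b = 6521.739ms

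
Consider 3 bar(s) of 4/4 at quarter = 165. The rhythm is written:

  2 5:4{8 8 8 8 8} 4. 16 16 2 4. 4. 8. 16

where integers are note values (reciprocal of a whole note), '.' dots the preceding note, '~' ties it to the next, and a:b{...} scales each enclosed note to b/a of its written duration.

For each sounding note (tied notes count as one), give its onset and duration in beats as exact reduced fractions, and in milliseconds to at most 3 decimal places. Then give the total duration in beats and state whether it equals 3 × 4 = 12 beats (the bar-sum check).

1) 0.0ms=0b +727.273ms=2b
2) 727.273ms=2b +145.455ms=2/5b
3) 872.727ms=12/5b +145.455ms=2/5b
4) 1018.182ms=14/5b +145.455ms=2/5b
5) 1163.636ms=16/5b +145.455ms=2/5b
6) 1309.091ms=18/5b +145.455ms=2/5b
7) 1454.545ms=4b +545.455ms=3/2b
8) 2000.0ms=11/2b +90.909ms=1/4b
9) 2090.909ms=23/4b +90.909ms=1/4b
10) 2181.818ms=6b +727.273ms=2b
11) 2909.091ms=8b +545.455ms=3/2b
12) 3454.545ms=19/2b +545.455ms=3/2b
13) 4000.0ms=11b +272.727ms=3/4b
14) 4272.727ms=47/4b +90.909ms=1/4b
Σ=12b of 12 (165bpm 4/4) — PASS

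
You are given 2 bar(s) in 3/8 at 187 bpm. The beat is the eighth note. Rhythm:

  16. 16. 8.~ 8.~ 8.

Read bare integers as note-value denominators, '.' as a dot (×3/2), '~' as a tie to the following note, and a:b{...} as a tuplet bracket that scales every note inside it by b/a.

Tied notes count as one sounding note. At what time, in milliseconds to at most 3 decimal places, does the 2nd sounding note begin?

1. 0.0ms @ 0 + 240.642ms (3/4)
2. 240.642ms @ 3/4 + 240.642ms (3/4)
3. 481.283ms @ 3/2 + 1443.85ms (9/2)

note 2 onset = 3/4b = 240.642ms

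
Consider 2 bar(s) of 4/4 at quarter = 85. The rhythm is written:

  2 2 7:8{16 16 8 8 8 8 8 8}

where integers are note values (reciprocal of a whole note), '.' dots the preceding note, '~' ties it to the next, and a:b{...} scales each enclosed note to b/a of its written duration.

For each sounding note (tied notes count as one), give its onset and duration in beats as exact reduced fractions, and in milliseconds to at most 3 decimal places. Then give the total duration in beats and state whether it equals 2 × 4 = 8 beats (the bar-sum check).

1) 0.0ms=0b +1411.765ms=2b
2) 1411.765ms=2b +1411.765ms=2b
3) 2823.529ms=4b +201.681ms=2/7b
4) 3025.21ms=30/7b +201.681ms=2/7b
5) 3226.891ms=32/7b +403.361ms=4/7b
6) 3630.252ms=36/7b +403.361ms=4/7b
7) 4033.613ms=40/7b +403.361ms=4/7b
8) 4436.975ms=44/7b +403.361ms=4/7b
9) 4840.336ms=48/7b +403.361ms=4/7b
10) 5243.697ms=52/7b +403.361ms=4/7b
Σ=8b of 8 (85bpm 4/4) — PASS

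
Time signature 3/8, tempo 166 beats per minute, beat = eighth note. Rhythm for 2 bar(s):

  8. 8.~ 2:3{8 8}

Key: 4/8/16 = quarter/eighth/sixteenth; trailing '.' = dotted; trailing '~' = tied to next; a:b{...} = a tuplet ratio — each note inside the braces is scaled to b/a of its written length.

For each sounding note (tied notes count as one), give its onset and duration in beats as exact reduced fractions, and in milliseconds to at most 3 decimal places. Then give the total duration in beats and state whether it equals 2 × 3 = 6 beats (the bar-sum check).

1) 0.0ms=0b +542.169ms=3/2b
2) 542.169ms=3/2b +1084.337ms=3b
3) 1626.506ms=9/2b +542.169ms=3/2b
Σ=6b of 6 (166bpm 3/8) — PASS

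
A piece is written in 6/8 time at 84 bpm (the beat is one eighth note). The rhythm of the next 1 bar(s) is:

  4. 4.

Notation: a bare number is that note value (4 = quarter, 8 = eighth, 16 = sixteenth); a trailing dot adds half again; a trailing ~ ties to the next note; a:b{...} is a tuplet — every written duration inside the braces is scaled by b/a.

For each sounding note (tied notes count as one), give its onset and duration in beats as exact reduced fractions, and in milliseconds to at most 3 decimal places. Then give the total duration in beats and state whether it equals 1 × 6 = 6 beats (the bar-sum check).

1) 0.0ms=0b +2142.857ms=3b
2) 2142.857ms=3b +2142.857ms=3b
Σ=6b of 6 (84bpm 6/8) — PASS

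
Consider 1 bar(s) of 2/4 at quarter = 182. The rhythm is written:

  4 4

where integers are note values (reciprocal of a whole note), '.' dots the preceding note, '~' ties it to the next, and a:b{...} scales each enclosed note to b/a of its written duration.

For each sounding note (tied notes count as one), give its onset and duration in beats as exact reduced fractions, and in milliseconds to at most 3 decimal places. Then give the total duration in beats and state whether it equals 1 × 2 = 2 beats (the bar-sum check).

1) 0.0ms=0b +329.67ms=1b
2) 329.67ms=1b +329.67ms=1b
Σ=2b of 2 (182bpm 2/4) — PASS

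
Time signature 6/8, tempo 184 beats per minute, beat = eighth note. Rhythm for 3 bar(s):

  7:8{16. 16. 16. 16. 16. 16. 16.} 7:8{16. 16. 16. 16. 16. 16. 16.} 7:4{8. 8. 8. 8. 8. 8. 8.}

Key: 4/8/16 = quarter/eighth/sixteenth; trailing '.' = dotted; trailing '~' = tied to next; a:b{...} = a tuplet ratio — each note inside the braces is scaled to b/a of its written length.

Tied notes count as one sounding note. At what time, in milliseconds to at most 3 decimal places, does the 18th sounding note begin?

1. 0.0ms @ 0 + 279.503ms (6/7)
2. 279.503ms @ 6/7 + 279.503ms (6/7)
3. 559.006ms @ 12/7 + 279.503ms (6/7)
4. 838.509ms @ 18/7 + 279.503ms (6/7)
5. 1118.012ms @ 24/7 + 279.503ms (6/7)
6. 1397.516ms @ 30/7 + 279.503ms (6/7)
7. 1677.019ms @ 36/7 + 279.503ms (6/7)
8. 1956.522ms @ 6 + 279.503ms (6/7)
9. 2236.025ms @ 48/7 + 279.503ms (6/7)
10. 2515.528ms @ 54/7 + 279.503ms (6/7)
11. 2795.031ms @ 60/7 + 279.503ms (6/7)
12. 3074.534ms @ 66/7 + 279.503ms (6/7)
13. 3354.037ms @ 72/7 + 279.503ms (6/7)
14. 3633.54ms @ 78/7 + 279.503ms (6/7)
15. 3913.043ms @ 12 + 279.503ms (6/7)
16. 4192.547ms @ 90/7 + 279.503ms (6/7)
17. 4472.05ms @ 96/7 + 279.503ms (6/7)
18. 4751.553ms @ 102/7 + 279.503ms (6/7)
19. 5031.056ms @ 108/7 + 279.503ms (6/7)
20. 5310.559ms @ 114/7 + 279.503ms (6/7)
21. 5590.062ms @ 120/7 + 279.503ms (6/7)

note 18 onset = 102/7b = 4751.553ms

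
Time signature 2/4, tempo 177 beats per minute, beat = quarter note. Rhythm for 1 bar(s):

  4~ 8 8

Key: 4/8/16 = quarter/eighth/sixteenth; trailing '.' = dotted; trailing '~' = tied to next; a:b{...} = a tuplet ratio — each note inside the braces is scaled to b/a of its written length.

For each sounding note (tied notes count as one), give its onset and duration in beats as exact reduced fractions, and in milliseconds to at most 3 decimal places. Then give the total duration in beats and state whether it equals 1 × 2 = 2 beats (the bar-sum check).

1) 0.0ms=0b +508.475ms=3/2b
2) 508.475ms=3/2b +169.492ms=1/2b
Σ=2b of 2 (177bpm 2/4) — PASS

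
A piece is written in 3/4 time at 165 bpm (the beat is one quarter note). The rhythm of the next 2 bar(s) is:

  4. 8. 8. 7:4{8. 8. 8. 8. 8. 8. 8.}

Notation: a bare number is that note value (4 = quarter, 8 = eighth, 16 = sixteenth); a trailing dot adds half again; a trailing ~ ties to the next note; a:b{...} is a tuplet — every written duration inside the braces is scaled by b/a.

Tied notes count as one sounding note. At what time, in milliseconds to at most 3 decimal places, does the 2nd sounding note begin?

note 2 onset = 3/2b = 545.455ms

1. 0.0ms @ 0 + 545.455ms (3/2)
2. 545.455ms @ 3/2 + 272.727ms (3/4)
3. 818.182ms @ 9/4 + 272.727ms (3/4)
4. 1090.909ms @ 3 + 155.844ms (3/7)
5. 1246.753ms @ 24/7 + 155.844ms (3/7)
6. 1402.597ms @ 27/7 + 155.844ms (3/7)
7. 1558.442ms @ 30/7 + 155.844ms (3/7)
8. 1714.286ms @ 33/7 + 155.844ms (3/7)
9. 1870.13ms @ 36/7 + 155.844ms (3/7)
10. 2025.974ms @ 39/7 + 155.844ms (3/7)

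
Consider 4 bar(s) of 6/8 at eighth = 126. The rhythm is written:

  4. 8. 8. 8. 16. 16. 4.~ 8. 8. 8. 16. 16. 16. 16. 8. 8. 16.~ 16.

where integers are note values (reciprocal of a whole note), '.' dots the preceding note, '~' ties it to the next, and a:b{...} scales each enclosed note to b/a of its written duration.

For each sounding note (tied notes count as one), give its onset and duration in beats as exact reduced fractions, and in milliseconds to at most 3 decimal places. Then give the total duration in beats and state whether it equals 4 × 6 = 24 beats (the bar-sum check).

1) 0.0ms=0b +1428.571ms=3b
2) 1428.571ms=3b +714.286ms=3/2b
3) 2142.857ms=9/2b +714.286ms=3/2b
4) 2857.143ms=6b +714.286ms=3/2b
5) 3571.429ms=15/2b +357.143ms=3/4b
6) 3928.571ms=33/4b +357.143ms=3/4b
7) 4285.714ms=9b +2142.857ms=9/2b
8) 6428.571ms=27/2b +714.286ms=3/2b
9) 7142.857ms=15b +714.286ms=3/2b
10) 7857.143ms=33/2b +357.143ms=3/4b
11) 8214.286ms=69/4b +357.143ms=3/4b
12) 8571.429ms=18b +357.143ms=3/4b
13) 8928.571ms=75/4b +357.143ms=3/4b
14) 9285.714ms=39/2b +714.286ms=3/2b
15) 10000.0ms=21b +714.286ms=3/2b
16) 10714.286ms=45/2b +714.286ms=3/2b
Σ=24b of 24 (126bpm 6/8) — PASS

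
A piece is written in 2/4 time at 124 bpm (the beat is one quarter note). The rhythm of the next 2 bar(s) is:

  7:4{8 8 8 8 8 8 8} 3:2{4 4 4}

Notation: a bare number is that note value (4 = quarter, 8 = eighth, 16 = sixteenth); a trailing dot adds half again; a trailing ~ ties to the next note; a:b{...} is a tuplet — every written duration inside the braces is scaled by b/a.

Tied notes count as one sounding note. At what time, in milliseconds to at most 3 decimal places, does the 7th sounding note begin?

1. 0.0ms @ 0 + 138.249ms (2/7)
2. 138.249ms @ 2/7 + 138.249ms (2/7)
3. 276.498ms @ 4/7 + 138.249ms (2/7)
4. 414.747ms @ 6/7 + 138.249ms (2/7)
5. 552.995ms @ 8/7 + 138.249ms (2/7)
6. 691.244ms @ 10/7 + 138.249ms (2/7)
7. 829.493ms @ 12/7 + 138.249ms (2/7)
8. 967.742ms @ 2 + 322.581ms (2/3)
9. 1290.323ms @ 8/3 + 322.581ms (2/3)
10. 1612.903ms @ 10/3 + 322.581ms (2/3)

note 7 onset = 12/7b = 829.493ms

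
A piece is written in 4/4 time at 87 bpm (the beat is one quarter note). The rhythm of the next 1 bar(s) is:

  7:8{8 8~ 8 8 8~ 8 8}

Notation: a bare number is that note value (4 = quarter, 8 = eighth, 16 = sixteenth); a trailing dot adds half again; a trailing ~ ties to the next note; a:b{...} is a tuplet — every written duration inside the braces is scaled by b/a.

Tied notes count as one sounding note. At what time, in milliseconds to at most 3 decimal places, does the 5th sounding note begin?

1. 0.0ms @ 0 + 394.089ms (4/7)
2. 394.089ms @ 4/7 + 788.177ms (8/7)
3. 1182.266ms @ 12/7 + 394.089ms (4/7)
4. 1576.355ms @ 16/7 + 788.177ms (8/7)
5. 2364.532ms @ 24/7 + 394.089ms (4/7)

note 5 onset = 24/7b = 2364.532ms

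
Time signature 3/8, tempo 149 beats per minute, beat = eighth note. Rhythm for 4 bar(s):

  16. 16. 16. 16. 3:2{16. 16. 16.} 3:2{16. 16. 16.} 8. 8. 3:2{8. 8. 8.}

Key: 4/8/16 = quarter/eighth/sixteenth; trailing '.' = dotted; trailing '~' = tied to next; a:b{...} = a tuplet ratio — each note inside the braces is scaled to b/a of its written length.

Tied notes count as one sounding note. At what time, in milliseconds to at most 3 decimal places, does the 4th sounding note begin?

1. 0.0ms @ 0 + 302.013ms (3/4)
2. 302.013ms @ 3/4 + 302.013ms (3/4)
3. 604.027ms @ 3/2 + 302.013ms (3/4)
4. 906.04ms @ 9/4 + 302.013ms (3/4)
5. 1208.054ms @ 3 + 201.342ms (1/2)
6. 1409.396ms @ 7/2 + 201.342ms (1/2)
7. 1610.738ms @ 4 + 201.342ms (1/2)
8. 1812.081ms @ 9/2 + 201.342ms (1/2)
9. 2013.423ms @ 5 + 201.342ms (1/2)
10. 2214.765ms @ 11/2 + 201.342ms (1/2)
11. 2416.107ms @ 6 + 604.027ms (3/2)
12. 3020.134ms @ 15/2 + 604.027ms (3/2)
13. 3624.161ms @ 9 + 402.685ms (1)
14. 4026.846ms @ 10 + 402.685ms (1)
15. 4429.53ms @ 11 + 402.685ms (1)

note 4 onset = 9/4b = 906.04ms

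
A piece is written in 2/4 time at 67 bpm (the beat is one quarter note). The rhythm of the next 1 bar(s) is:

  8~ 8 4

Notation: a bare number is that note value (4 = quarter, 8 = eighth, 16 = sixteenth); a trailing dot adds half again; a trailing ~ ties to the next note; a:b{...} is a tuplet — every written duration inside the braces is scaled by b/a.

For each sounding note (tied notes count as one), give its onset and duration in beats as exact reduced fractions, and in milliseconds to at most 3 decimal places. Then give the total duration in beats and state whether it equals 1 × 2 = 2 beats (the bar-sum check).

1) 0.0ms=0b +895.522ms=1b
2) 895.522ms=1b +895.522ms=1b
Σ=2b of 2 (67bpm 2/4) — PASS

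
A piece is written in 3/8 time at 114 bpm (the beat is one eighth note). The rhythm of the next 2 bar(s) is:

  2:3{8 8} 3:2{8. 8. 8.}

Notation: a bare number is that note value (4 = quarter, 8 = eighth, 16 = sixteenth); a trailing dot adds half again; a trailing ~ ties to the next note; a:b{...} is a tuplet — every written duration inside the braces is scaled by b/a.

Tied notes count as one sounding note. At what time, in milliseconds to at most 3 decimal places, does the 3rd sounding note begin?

note 3 onset = 3b = 1578.947ms

1. 0.0ms @ 0 + 789.474ms (3/2)
2. 789.474ms @ 3/2 + 789.474ms (3/2)
3. 1578.947ms @ 3 + 526.316ms (1)
4. 2105.263ms @ 4 + 526.316ms (1)
5. 2631.579ms @ 5 + 526.316ms (1)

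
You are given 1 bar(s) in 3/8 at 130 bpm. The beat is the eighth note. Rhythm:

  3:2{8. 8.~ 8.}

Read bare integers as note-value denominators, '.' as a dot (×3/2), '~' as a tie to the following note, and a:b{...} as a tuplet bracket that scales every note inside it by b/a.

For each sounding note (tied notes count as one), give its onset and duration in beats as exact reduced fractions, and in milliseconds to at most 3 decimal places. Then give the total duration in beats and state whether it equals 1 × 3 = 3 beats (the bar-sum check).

1) 0.0ms=0b +461.538ms=1b
2) 461.538ms=1b +923.077ms=2b
Σ=3b of 3 (130bpm 3/8) — PASS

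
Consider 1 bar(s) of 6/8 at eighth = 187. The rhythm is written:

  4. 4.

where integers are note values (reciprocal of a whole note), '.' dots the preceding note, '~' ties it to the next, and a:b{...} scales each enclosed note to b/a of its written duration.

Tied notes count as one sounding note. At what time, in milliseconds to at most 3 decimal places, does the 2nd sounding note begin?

note 2 onset = 3b = 962.567ms

1. 0.0ms @ 0 + 962.567ms (3)
2. 962.567ms @ 3 + 962.567ms (3)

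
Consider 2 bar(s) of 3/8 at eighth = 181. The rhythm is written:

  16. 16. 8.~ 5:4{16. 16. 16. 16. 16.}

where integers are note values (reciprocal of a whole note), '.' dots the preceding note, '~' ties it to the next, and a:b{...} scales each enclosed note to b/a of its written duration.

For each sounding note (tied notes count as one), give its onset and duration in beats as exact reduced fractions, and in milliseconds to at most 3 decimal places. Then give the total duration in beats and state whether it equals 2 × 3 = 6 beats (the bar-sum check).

1) 0.0ms=0b +248.619ms=3/4b
2) 248.619ms=3/4b +248.619ms=3/4b
3) 497.238ms=3/2b +696.133ms=21/10b
4) 1193.37ms=18/5b +198.895ms=3/5b
5) 1392.265ms=21/5b +198.895ms=3/5b
6) 1591.16ms=24/5b +198.895ms=3/5b
7) 1790.055ms=27/5b +198.895ms=3/5b
Σ=6b of 6 (181bpm 3/8) — PASS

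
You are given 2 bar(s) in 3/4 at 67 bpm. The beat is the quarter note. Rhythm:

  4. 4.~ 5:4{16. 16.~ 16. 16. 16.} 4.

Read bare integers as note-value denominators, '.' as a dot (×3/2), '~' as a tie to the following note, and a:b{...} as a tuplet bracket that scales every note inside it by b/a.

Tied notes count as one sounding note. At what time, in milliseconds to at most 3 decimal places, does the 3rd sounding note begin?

note 3 onset = 33/10b = 2955.224ms

1. 0.0ms @ 0 + 1343.284ms (3/2)
2. 1343.284ms @ 3/2 + 1611.94ms (9/5)
3. 2955.224ms @ 33/10 + 537.313ms (3/5)
4. 3492.537ms @ 39/10 + 268.657ms (3/10)
5. 3761.194ms @ 21/5 + 268.657ms (3/10)
6. 4029.851ms @ 9/2 + 1343.284ms (3/2)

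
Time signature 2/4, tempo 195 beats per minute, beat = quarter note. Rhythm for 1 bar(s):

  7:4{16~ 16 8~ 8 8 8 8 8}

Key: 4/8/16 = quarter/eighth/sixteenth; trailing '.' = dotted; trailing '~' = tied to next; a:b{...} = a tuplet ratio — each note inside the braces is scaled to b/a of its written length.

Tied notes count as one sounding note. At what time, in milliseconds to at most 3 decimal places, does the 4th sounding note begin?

1. 0.0ms @ 0 + 87.912ms (2/7)
2. 87.912ms @ 2/7 + 175.824ms (4/7)
3. 263.736ms @ 6/7 + 87.912ms (2/7)
4. 351.648ms @ 8/7 + 87.912ms (2/7)
5. 439.56ms @ 10/7 + 87.912ms (2/7)
6. 527.473ms @ 12/7 + 87.912ms (2/7)

note 4 onset = 8/7b = 351.648ms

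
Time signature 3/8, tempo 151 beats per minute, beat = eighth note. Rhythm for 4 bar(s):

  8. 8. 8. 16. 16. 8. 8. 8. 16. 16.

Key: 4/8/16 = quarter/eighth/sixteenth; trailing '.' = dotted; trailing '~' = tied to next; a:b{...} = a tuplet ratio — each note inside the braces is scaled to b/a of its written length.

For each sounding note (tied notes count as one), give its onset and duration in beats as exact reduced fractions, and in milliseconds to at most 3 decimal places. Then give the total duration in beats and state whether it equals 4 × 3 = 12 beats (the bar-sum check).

1) 0.0ms=0b +596.026ms=3/2b
2) 596.026ms=3/2b +596.026ms=3/2b
3) 1192.053ms=3b +596.026ms=3/2b
4) 1788.079ms=9/2b +298.013ms=3/4b
5) 2086.093ms=21/4b +298.013ms=3/4b
6) 2384.106ms=6b +596.026ms=3/2b
7) 2980.132ms=15/2b +596.026ms=3/2b
8) 3576.159ms=9b +596.026ms=3/2b
9) 4172.185ms=21/2b +298.013ms=3/4b
10) 4470.199ms=45/4b +298.013ms=3/4b
Σ=12b of 12 (151bpm 3/8) — PASS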